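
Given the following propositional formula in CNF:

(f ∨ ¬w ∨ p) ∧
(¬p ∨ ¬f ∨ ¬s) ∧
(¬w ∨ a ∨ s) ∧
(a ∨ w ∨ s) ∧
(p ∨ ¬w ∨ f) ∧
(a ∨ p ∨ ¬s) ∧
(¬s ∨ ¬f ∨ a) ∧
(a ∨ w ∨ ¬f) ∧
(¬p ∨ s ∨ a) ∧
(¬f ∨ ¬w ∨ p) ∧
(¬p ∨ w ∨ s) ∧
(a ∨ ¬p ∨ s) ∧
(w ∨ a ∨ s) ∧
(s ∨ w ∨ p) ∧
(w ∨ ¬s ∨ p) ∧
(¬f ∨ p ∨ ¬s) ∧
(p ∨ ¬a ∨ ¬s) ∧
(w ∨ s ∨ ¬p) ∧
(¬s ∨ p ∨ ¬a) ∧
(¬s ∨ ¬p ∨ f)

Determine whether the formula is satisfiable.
Yes

Yes, the formula is satisfiable.

One satisfying assignment is: s=False, f=False, p=True, w=True, a=True

Verification: With this assignment, all 20 clauses evaluate to true.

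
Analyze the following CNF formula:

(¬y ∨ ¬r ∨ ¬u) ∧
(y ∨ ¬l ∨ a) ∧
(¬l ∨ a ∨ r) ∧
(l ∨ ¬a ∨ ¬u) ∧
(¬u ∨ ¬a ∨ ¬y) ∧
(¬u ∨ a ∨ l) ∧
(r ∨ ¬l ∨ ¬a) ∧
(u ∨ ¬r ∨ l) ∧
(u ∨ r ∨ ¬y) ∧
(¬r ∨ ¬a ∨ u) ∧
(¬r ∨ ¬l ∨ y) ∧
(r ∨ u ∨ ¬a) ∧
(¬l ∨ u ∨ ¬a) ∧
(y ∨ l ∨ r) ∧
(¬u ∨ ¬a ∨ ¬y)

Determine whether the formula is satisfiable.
Yes

Yes, the formula is satisfiable.

One satisfying assignment is: l=True, r=True, a=False, y=True, u=False

Verification: With this assignment, all 15 clauses evaluate to true.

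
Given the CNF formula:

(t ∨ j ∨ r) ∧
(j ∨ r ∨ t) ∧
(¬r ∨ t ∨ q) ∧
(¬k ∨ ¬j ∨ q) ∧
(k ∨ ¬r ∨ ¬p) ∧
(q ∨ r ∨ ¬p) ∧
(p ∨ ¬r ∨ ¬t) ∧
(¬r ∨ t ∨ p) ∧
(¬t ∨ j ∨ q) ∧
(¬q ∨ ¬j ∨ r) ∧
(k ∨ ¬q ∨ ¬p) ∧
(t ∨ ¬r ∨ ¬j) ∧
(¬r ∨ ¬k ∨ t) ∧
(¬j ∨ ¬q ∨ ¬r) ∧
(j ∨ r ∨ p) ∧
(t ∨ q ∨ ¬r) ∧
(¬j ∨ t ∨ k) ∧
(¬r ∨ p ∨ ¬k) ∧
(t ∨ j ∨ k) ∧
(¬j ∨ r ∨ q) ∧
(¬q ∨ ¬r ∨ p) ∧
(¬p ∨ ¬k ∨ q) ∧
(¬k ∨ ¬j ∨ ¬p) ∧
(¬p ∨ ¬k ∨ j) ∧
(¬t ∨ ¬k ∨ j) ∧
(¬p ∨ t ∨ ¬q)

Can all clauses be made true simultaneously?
No

No, the formula is not satisfiable.

No assignment of truth values to the variables can make all 26 clauses true simultaneously.

The formula is UNSAT (unsatisfiable).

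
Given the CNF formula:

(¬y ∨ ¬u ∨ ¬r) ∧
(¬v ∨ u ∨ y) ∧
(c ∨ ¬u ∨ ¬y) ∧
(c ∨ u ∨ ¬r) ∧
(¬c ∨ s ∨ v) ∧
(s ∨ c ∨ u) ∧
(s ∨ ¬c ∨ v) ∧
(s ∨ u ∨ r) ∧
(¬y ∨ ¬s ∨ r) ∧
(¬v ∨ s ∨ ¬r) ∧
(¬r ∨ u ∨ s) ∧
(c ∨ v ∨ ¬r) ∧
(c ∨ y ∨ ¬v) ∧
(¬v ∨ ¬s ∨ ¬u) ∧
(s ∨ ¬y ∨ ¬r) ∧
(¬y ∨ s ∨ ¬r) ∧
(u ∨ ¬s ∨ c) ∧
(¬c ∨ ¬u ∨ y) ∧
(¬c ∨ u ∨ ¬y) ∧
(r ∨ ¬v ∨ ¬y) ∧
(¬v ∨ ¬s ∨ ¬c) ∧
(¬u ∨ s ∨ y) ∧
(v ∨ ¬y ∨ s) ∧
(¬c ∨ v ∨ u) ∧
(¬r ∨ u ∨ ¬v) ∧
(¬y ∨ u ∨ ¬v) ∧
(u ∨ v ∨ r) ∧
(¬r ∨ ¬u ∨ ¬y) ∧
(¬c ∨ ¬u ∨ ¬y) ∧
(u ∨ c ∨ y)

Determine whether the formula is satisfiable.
Yes

Yes, the formula is satisfiable.

One satisfying assignment is: u=True, y=False, v=False, s=True, r=False, c=False

Verification: With this assignment, all 30 clauses evaluate to true.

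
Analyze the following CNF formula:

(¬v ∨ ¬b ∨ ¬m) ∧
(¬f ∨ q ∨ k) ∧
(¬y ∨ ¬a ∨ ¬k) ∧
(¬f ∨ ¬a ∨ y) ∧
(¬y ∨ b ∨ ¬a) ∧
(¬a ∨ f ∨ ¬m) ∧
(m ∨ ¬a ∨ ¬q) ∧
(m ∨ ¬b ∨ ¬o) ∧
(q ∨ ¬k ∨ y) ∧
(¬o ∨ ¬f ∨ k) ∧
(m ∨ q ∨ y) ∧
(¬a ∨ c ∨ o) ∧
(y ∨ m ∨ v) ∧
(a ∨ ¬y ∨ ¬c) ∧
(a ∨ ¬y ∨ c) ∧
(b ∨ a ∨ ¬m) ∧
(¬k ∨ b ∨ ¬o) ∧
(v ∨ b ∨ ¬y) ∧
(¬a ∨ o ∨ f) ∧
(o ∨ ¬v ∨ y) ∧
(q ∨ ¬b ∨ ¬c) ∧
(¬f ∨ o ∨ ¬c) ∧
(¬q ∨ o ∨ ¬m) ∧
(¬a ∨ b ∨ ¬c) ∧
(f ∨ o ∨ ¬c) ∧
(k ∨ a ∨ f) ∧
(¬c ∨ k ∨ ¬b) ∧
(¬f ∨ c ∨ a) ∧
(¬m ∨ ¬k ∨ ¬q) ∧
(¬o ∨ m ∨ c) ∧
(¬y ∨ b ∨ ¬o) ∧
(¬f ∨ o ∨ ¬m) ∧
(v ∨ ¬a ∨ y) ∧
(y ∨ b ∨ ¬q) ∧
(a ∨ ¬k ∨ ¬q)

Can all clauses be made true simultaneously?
No

No, the formula is not satisfiable.

No assignment of truth values to the variables can make all 35 clauses true simultaneously.

The formula is UNSAT (unsatisfiable).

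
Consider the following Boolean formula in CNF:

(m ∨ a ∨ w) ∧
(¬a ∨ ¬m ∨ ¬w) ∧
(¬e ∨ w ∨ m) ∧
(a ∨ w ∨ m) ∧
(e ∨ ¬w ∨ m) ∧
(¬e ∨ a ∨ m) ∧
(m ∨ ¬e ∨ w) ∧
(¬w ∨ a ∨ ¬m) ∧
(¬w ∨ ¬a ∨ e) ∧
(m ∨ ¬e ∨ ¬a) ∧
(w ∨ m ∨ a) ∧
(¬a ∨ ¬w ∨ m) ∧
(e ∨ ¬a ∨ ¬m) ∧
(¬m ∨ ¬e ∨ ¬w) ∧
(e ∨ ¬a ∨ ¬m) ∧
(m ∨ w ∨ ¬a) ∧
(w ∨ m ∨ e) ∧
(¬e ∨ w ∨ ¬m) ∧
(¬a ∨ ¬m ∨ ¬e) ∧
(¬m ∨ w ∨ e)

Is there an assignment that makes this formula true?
No

No, the formula is not satisfiable.

No assignment of truth values to the variables can make all 20 clauses true simultaneously.

The formula is UNSAT (unsatisfiable).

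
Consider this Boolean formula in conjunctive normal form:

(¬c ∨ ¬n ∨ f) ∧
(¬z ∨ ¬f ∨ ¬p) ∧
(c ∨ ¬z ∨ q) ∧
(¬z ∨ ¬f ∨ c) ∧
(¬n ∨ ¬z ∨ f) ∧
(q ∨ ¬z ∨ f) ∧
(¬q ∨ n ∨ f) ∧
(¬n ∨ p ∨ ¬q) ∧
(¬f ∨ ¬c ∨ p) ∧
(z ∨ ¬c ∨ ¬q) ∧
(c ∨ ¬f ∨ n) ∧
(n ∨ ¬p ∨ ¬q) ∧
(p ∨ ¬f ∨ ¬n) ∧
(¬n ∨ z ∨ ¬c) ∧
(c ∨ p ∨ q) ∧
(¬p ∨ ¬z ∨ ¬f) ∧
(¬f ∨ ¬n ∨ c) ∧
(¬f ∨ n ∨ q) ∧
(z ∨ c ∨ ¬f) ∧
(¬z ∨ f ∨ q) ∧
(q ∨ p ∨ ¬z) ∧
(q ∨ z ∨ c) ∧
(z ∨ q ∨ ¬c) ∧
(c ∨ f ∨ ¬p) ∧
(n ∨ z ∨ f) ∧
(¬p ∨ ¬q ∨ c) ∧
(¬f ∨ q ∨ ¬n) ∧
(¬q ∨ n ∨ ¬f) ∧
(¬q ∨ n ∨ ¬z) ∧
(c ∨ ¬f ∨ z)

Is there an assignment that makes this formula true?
No

No, the formula is not satisfiable.

No assignment of truth values to the variables can make all 30 clauses true simultaneously.

The formula is UNSAT (unsatisfiable).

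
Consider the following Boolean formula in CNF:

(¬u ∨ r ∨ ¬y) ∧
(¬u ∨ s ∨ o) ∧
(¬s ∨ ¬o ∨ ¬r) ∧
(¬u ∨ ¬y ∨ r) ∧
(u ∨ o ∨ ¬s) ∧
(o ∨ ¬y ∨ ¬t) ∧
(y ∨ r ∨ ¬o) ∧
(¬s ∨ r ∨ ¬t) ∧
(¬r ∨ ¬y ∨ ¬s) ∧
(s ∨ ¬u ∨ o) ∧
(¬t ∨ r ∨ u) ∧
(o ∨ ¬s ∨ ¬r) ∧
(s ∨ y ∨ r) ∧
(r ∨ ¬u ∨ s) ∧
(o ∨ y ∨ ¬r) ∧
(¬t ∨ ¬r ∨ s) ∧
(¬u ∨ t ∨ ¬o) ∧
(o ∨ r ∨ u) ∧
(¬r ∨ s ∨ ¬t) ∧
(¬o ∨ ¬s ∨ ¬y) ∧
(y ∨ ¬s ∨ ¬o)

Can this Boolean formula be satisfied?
Yes

Yes, the formula is satisfiable.

One satisfying assignment is: r=True, y=True, t=False, u=False, s=False, o=False

Verification: With this assignment, all 21 clauses evaluate to true.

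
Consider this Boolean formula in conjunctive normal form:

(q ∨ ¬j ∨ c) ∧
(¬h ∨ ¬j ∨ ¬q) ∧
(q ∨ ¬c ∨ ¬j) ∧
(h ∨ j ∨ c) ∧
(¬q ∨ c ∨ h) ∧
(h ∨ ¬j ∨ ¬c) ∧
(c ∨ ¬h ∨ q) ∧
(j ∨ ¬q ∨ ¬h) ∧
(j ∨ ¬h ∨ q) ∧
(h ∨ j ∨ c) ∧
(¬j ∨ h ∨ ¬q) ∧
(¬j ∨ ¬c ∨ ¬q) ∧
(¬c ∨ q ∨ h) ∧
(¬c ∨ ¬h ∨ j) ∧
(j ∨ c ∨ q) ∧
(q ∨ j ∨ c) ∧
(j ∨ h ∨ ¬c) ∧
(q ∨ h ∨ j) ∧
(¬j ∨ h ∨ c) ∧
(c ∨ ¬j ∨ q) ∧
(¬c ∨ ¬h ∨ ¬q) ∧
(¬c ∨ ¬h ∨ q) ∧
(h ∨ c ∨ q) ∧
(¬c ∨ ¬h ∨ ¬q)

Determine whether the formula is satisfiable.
No

No, the formula is not satisfiable.

No assignment of truth values to the variables can make all 24 clauses true simultaneously.

The formula is UNSAT (unsatisfiable).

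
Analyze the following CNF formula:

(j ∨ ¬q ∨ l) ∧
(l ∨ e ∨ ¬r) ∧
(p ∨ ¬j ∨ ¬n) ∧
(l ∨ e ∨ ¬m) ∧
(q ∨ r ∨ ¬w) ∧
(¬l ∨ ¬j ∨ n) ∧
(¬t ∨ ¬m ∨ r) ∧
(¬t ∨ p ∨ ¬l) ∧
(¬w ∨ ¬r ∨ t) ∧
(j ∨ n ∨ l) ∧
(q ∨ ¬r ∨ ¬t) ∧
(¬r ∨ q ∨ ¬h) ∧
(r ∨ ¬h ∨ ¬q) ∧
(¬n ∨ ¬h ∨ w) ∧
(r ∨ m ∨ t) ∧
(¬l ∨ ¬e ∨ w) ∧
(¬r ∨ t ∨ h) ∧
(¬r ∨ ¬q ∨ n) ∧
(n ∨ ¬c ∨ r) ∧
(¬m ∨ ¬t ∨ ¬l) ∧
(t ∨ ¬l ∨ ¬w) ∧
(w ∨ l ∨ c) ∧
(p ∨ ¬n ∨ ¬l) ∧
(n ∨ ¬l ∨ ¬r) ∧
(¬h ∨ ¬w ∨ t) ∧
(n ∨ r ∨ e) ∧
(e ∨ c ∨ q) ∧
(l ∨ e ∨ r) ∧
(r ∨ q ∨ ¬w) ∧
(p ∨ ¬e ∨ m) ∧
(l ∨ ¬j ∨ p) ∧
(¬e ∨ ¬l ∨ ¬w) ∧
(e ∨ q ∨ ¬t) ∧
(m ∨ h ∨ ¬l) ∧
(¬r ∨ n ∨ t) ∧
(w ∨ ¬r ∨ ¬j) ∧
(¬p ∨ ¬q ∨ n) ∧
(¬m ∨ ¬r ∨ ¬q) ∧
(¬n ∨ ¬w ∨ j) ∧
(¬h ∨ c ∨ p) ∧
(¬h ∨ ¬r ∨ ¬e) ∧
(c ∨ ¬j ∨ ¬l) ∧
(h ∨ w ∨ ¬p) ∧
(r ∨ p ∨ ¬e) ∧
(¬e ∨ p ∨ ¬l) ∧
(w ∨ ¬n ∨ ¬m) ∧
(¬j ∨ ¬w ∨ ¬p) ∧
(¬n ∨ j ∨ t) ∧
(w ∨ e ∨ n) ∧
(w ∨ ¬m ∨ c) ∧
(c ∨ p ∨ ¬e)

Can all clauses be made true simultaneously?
No

No, the formula is not satisfiable.

No assignment of truth values to the variables can make all 51 clauses true simultaneously.

The formula is UNSAT (unsatisfiable).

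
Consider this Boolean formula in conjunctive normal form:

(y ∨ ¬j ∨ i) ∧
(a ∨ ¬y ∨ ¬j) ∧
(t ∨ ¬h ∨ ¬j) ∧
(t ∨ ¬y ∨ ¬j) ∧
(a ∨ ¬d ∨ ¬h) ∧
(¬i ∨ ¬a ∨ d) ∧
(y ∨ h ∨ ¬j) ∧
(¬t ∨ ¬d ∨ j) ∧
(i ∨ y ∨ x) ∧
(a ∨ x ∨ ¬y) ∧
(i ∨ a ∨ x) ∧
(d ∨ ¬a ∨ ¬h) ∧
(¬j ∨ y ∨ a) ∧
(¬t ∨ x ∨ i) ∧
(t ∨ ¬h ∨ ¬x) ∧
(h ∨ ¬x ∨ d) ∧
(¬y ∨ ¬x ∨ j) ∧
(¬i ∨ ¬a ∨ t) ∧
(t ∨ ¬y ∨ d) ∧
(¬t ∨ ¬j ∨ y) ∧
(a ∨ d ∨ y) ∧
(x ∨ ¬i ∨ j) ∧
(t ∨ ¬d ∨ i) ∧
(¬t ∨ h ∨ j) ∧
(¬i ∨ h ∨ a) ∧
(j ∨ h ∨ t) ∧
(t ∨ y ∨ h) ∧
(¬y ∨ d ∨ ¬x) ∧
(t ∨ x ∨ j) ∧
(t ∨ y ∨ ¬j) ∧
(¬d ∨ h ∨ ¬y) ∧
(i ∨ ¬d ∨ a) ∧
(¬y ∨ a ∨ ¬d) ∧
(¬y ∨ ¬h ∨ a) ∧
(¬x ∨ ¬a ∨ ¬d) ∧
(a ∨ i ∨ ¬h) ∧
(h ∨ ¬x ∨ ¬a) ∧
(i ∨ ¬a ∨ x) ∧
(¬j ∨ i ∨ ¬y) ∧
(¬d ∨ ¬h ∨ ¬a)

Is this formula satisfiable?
No

No, the formula is not satisfiable.

No assignment of truth values to the variables can make all 40 clauses true simultaneously.

The formula is UNSAT (unsatisfiable).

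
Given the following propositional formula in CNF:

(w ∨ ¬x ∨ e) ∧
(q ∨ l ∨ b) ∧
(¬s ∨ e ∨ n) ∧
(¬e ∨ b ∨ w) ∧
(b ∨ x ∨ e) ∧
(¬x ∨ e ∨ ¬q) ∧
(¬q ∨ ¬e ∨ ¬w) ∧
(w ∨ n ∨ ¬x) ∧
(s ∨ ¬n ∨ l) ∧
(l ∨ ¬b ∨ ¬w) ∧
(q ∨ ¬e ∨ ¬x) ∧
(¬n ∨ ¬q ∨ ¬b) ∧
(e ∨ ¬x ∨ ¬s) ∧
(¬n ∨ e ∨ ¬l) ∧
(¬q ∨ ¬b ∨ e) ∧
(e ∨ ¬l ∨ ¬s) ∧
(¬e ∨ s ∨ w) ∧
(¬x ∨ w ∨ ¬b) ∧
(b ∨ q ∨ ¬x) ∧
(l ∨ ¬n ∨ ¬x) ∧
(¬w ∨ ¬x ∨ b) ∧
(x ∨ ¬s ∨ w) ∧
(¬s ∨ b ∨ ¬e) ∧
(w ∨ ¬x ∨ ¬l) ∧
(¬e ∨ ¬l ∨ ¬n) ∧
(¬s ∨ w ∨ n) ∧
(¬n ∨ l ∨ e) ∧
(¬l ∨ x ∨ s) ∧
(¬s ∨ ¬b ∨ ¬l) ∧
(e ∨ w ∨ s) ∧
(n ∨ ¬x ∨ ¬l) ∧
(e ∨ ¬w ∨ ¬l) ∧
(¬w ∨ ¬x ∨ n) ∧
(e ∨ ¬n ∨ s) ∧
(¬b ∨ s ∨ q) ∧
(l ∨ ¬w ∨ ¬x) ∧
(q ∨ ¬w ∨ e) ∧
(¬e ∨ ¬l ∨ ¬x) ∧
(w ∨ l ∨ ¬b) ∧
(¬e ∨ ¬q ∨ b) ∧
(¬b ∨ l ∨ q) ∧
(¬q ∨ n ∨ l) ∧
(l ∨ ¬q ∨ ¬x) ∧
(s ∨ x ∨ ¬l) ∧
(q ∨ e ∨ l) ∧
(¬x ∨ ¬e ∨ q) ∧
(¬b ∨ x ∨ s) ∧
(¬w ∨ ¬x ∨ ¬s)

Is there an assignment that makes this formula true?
No

No, the formula is not satisfiable.

No assignment of truth values to the variables can make all 48 clauses true simultaneously.

The formula is UNSAT (unsatisfiable).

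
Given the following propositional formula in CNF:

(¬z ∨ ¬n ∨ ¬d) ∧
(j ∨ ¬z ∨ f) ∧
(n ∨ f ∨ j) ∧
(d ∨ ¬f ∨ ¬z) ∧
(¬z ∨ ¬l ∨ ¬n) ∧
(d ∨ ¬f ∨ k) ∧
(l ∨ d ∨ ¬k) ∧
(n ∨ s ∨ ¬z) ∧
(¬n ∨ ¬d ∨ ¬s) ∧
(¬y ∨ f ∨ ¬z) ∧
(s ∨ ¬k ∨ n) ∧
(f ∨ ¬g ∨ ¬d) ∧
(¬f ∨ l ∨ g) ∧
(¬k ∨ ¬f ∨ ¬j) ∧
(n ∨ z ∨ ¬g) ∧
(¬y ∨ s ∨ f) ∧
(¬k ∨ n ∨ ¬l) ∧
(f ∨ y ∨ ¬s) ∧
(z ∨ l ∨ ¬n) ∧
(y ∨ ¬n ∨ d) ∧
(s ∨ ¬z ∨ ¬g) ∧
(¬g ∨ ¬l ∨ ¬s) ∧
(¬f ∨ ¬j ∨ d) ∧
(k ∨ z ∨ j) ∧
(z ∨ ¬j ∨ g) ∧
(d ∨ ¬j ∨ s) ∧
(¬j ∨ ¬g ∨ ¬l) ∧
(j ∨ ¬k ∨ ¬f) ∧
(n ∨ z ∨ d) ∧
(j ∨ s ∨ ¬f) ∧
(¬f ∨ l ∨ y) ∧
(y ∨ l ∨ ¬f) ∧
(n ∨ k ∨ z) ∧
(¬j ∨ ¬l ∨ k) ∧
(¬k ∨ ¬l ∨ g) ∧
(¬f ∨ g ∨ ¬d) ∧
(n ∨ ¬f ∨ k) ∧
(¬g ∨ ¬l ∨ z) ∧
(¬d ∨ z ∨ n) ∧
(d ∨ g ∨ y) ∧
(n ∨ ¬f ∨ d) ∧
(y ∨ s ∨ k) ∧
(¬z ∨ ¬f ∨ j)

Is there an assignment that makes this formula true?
No

No, the formula is not satisfiable.

No assignment of truth values to the variables can make all 43 clauses true simultaneously.

The formula is UNSAT (unsatisfiable).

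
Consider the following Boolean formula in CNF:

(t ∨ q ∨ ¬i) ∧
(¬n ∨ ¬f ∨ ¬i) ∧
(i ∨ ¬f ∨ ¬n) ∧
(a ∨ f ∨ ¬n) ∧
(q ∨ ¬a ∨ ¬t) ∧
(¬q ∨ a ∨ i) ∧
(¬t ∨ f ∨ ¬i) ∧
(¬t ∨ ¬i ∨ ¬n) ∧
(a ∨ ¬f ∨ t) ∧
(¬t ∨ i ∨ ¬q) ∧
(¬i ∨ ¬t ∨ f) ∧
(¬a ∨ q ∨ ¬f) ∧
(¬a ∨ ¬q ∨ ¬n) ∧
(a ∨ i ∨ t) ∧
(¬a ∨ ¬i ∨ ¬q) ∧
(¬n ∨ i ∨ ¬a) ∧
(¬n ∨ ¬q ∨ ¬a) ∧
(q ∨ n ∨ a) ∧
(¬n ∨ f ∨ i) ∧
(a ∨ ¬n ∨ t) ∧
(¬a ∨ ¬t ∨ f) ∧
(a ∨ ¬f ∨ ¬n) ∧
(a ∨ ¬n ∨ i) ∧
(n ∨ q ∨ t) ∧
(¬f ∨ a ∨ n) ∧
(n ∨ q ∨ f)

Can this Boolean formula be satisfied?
Yes

Yes, the formula is satisfiable.

One satisfying assignment is: f=False, i=True, t=False, a=False, q=True, n=False

Verification: With this assignment, all 26 clauses evaluate to true.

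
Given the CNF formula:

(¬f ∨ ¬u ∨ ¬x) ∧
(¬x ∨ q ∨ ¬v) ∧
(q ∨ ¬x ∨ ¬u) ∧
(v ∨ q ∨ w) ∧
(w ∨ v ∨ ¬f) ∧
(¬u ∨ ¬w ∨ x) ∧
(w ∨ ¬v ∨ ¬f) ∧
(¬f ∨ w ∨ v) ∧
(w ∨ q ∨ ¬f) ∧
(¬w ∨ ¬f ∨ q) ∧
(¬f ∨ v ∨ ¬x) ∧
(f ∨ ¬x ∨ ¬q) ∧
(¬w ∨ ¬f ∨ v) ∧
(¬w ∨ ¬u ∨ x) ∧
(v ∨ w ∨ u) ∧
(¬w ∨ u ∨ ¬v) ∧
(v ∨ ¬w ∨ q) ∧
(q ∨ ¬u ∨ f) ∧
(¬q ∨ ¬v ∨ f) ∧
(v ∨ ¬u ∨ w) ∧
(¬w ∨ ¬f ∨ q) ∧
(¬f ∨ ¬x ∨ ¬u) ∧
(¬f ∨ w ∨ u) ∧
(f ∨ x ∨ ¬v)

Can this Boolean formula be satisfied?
Yes

Yes, the formula is satisfiable.

One satisfying assignment is: x=False, v=False, w=True, q=True, u=False, f=False

Verification: With this assignment, all 24 clauses evaluate to true.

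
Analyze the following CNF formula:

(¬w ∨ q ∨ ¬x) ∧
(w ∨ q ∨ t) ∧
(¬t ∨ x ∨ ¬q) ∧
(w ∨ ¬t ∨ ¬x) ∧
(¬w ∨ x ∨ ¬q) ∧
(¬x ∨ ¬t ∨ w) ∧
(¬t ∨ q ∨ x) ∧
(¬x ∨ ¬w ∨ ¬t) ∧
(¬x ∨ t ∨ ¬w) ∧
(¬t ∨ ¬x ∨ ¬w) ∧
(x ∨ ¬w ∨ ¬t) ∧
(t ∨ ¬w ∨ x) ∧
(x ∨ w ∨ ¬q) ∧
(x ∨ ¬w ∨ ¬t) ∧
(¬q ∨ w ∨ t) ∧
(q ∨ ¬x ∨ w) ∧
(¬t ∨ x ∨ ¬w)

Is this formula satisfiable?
No

No, the formula is not satisfiable.

No assignment of truth values to the variables can make all 17 clauses true simultaneously.

The formula is UNSAT (unsatisfiable).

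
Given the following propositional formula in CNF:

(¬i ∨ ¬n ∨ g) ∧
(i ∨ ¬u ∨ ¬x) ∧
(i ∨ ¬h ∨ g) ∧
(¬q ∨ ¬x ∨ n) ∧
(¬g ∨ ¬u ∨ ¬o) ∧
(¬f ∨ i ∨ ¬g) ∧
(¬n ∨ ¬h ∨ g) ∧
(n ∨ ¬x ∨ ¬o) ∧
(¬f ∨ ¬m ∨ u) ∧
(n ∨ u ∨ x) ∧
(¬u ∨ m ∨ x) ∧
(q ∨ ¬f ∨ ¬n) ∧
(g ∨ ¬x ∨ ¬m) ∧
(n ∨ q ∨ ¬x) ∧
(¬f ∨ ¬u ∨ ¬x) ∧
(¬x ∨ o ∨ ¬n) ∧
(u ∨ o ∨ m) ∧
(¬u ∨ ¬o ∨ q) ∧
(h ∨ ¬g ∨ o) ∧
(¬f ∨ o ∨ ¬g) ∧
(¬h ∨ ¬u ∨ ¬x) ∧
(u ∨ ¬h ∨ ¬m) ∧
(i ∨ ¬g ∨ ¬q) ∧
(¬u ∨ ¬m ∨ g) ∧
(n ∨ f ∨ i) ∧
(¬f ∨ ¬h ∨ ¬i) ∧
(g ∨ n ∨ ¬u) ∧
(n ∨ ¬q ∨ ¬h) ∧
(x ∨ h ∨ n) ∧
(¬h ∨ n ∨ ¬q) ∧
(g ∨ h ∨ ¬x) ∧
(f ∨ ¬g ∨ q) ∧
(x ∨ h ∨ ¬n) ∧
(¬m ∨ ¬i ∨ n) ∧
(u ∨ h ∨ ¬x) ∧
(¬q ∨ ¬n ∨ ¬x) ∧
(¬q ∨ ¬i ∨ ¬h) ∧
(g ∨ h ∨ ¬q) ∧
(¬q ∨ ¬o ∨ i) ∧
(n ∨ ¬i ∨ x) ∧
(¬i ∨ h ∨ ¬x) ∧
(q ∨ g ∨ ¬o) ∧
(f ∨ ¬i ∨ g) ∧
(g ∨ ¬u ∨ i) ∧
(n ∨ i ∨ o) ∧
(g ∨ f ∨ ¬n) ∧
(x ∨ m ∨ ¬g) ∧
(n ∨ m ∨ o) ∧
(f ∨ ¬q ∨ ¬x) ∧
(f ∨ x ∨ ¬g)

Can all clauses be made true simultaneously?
No

No, the formula is not satisfiable.

No assignment of truth values to the variables can make all 50 clauses true simultaneously.

The formula is UNSAT (unsatisfiable).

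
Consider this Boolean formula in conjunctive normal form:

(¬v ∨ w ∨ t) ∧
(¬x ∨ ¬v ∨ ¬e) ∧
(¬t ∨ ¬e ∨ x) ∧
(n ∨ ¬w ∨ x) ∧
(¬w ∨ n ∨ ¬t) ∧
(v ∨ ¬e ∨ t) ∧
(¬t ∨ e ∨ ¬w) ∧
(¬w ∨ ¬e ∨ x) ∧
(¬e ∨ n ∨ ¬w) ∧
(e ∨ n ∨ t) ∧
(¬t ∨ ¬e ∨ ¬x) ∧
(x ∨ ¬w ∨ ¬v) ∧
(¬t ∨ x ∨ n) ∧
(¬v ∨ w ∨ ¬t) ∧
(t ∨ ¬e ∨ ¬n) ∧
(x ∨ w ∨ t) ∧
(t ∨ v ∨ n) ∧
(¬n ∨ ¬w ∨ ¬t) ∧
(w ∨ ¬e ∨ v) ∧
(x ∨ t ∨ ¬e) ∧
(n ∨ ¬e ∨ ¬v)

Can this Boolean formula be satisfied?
Yes

Yes, the formula is satisfiable.

One satisfying assignment is: n=False, t=True, w=False, v=False, e=False, x=True

Verification: With this assignment, all 21 clauses evaluate to true.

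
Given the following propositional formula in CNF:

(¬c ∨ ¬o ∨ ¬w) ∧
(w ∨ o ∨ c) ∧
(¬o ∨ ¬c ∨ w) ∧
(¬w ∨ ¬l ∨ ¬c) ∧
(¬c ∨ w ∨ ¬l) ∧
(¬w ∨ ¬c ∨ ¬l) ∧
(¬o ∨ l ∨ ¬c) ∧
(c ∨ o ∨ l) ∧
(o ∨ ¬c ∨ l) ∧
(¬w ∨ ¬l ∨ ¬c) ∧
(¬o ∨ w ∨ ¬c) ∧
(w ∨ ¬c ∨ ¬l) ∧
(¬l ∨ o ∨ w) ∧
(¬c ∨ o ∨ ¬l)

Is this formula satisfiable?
Yes

Yes, the formula is satisfiable.

One satisfying assignment is: o=True, l=False, w=False, c=False

Verification: With this assignment, all 14 clauses evaluate to true.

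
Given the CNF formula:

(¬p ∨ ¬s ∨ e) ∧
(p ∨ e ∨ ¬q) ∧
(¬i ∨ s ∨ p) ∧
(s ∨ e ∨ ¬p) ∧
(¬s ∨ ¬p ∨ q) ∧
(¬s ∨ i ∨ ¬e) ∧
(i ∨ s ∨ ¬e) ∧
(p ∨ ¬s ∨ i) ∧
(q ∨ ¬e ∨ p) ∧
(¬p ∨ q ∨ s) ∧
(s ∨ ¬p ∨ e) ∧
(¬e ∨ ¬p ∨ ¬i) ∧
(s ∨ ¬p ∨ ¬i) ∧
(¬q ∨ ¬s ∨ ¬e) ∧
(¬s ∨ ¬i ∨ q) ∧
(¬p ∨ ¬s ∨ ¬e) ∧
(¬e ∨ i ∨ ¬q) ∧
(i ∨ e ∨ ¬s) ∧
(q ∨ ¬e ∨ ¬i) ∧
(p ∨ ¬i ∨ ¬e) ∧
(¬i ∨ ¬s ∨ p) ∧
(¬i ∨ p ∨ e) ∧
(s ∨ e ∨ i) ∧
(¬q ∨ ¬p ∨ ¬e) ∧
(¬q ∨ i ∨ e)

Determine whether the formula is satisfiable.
No

No, the formula is not satisfiable.

No assignment of truth values to the variables can make all 25 clauses true simultaneously.

The formula is UNSAT (unsatisfiable).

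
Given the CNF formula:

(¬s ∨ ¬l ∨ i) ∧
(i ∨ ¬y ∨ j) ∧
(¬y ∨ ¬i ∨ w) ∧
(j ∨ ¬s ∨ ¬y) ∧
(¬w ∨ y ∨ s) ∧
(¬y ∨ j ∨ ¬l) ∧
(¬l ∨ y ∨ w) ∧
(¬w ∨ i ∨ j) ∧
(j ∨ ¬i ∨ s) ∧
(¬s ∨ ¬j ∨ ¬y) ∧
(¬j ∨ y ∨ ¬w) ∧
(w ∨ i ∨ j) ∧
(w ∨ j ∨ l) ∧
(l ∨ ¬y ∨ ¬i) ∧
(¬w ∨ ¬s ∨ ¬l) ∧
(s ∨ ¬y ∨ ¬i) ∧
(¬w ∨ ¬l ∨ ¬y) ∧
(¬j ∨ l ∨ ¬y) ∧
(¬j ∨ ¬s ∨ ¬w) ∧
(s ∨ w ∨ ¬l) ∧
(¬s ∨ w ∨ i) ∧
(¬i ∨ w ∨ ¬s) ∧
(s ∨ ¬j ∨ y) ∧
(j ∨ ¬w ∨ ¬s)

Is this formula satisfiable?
No

No, the formula is not satisfiable.

No assignment of truth values to the variables can make all 24 clauses true simultaneously.

The formula is UNSAT (unsatisfiable).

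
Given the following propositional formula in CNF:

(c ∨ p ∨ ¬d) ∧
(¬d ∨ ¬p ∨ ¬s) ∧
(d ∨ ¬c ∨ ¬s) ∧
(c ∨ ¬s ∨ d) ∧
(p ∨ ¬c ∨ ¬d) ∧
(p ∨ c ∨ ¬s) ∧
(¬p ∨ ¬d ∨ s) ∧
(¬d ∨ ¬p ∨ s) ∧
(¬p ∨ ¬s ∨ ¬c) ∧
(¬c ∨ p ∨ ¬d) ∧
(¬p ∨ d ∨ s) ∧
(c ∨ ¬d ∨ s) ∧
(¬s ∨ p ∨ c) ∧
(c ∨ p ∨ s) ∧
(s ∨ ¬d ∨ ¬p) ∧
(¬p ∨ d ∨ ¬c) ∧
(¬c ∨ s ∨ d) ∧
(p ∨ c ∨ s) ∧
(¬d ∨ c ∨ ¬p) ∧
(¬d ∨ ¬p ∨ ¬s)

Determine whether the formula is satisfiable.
No

No, the formula is not satisfiable.

No assignment of truth values to the variables can make all 20 clauses true simultaneously.

The formula is UNSAT (unsatisfiable).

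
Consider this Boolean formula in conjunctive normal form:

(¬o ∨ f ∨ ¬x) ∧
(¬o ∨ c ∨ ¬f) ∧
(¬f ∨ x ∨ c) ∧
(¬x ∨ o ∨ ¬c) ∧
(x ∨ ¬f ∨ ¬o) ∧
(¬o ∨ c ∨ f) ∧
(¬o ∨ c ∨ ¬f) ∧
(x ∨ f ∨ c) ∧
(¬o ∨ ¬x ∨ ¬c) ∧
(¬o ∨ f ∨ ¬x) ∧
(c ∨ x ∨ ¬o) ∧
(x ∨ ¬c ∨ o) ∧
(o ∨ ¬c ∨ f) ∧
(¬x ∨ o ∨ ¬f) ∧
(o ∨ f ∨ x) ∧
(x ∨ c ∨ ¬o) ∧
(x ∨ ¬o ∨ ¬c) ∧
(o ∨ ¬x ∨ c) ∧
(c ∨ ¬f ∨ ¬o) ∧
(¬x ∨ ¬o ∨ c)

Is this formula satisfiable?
No

No, the formula is not satisfiable.

No assignment of truth values to the variables can make all 20 clauses true simultaneously.

The formula is UNSAT (unsatisfiable).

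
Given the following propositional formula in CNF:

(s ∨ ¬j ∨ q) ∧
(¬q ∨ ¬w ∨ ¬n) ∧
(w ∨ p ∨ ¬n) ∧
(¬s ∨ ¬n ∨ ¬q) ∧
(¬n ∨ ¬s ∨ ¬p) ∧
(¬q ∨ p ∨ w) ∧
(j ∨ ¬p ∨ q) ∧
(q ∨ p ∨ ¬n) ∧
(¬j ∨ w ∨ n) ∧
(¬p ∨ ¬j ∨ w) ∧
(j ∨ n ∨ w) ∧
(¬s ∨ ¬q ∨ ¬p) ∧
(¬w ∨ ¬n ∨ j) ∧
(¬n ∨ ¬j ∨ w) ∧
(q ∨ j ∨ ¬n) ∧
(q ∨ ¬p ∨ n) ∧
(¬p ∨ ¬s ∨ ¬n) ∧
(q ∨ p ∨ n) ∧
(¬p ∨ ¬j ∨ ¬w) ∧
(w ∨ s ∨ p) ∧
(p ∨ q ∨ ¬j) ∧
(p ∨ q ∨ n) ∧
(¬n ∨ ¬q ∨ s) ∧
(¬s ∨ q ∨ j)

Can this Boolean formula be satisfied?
Yes

Yes, the formula is satisfiable.

One satisfying assignment is: s=False, j=False, n=False, q=True, w=True, p=True

Verification: With this assignment, all 24 clauses evaluate to true.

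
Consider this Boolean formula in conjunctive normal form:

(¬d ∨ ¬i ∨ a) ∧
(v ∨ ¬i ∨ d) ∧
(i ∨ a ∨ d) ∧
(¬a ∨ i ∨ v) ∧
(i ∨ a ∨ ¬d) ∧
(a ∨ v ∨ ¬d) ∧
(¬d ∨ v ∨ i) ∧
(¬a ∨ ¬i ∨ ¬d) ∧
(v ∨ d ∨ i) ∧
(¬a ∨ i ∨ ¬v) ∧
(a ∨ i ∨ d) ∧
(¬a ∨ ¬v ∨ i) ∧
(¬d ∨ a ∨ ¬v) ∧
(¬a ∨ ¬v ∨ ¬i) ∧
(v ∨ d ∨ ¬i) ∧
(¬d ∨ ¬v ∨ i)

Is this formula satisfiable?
Yes

Yes, the formula is satisfiable.

One satisfying assignment is: v=True, a=False, i=True, d=False

Verification: With this assignment, all 16 clauses evaluate to true.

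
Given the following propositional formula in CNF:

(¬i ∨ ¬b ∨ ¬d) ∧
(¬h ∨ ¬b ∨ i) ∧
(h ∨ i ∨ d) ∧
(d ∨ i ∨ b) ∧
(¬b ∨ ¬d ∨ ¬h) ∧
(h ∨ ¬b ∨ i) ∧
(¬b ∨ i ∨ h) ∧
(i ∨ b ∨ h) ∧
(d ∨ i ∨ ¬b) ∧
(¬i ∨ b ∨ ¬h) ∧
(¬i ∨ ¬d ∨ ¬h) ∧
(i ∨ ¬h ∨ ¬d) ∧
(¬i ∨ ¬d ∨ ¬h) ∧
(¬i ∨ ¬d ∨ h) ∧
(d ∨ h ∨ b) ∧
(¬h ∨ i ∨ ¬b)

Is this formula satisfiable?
Yes

Yes, the formula is satisfiable.

One satisfying assignment is: i=True, h=False, b=True, d=False

Verification: With this assignment, all 16 clauses evaluate to true.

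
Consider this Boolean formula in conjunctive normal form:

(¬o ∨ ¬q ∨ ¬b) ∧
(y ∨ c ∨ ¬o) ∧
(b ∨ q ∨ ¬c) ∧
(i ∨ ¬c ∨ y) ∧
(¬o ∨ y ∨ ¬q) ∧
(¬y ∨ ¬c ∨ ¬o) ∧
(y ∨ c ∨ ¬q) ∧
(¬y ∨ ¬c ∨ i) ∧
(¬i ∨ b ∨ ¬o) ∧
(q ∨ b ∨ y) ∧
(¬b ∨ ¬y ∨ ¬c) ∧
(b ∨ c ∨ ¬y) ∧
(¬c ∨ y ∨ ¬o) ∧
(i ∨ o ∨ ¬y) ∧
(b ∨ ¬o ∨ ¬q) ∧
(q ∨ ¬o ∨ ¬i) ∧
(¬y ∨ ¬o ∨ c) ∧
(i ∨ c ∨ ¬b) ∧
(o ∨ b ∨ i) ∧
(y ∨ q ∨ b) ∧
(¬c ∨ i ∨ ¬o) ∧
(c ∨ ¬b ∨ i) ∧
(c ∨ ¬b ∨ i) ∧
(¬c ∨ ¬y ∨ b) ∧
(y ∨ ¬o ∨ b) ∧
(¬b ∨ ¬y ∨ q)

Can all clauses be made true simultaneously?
Yes

Yes, the formula is satisfiable.

One satisfying assignment is: o=False, i=True, c=False, y=True, q=True, b=True

Verification: With this assignment, all 26 clauses evaluate to true.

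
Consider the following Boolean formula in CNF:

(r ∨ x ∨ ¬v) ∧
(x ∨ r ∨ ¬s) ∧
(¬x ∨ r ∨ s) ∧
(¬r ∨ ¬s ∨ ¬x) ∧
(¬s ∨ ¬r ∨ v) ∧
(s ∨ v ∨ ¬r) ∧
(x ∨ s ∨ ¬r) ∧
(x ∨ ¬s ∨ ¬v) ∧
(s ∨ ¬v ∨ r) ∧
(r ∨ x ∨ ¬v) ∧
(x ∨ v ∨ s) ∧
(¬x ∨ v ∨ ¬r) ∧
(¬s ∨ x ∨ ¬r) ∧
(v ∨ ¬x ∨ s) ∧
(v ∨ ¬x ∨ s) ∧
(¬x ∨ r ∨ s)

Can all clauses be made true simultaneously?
Yes

Yes, the formula is satisfiable.

One satisfying assignment is: v=True, x=True, r=True, s=False

Verification: With this assignment, all 16 clauses evaluate to true.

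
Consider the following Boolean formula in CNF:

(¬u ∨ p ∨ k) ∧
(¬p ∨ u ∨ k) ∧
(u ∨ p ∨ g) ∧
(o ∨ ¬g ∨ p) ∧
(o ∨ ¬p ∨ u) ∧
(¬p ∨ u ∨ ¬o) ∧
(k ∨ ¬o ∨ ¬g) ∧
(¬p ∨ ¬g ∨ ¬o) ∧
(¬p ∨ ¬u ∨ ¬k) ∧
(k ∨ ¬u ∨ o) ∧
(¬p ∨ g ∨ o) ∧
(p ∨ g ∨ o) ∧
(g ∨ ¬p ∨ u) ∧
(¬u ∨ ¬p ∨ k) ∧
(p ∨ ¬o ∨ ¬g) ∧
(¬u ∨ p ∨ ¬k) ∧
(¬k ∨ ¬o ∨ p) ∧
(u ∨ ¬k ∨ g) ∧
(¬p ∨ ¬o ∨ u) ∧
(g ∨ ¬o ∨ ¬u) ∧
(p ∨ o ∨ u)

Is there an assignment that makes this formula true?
No

No, the formula is not satisfiable.

No assignment of truth values to the variables can make all 21 clauses true simultaneously.

The formula is UNSAT (unsatisfiable).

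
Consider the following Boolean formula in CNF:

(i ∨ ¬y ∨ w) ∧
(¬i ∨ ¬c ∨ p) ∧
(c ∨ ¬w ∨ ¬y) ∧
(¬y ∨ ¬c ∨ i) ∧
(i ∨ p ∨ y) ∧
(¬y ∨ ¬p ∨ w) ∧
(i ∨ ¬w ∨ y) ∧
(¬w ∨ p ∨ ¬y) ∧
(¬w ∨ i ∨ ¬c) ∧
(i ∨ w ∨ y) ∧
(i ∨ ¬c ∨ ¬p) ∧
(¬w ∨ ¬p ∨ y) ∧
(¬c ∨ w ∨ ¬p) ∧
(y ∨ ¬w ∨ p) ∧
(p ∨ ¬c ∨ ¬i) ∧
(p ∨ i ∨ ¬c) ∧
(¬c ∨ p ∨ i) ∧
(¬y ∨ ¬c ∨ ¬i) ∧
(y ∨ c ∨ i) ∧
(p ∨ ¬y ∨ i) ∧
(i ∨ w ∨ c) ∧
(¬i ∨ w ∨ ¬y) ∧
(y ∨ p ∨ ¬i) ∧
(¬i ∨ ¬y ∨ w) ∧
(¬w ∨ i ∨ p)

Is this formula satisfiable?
Yes

Yes, the formula is satisfiable.

One satisfying assignment is: i=True, c=False, y=False, p=True, w=False

Verification: With this assignment, all 25 clauses evaluate to true.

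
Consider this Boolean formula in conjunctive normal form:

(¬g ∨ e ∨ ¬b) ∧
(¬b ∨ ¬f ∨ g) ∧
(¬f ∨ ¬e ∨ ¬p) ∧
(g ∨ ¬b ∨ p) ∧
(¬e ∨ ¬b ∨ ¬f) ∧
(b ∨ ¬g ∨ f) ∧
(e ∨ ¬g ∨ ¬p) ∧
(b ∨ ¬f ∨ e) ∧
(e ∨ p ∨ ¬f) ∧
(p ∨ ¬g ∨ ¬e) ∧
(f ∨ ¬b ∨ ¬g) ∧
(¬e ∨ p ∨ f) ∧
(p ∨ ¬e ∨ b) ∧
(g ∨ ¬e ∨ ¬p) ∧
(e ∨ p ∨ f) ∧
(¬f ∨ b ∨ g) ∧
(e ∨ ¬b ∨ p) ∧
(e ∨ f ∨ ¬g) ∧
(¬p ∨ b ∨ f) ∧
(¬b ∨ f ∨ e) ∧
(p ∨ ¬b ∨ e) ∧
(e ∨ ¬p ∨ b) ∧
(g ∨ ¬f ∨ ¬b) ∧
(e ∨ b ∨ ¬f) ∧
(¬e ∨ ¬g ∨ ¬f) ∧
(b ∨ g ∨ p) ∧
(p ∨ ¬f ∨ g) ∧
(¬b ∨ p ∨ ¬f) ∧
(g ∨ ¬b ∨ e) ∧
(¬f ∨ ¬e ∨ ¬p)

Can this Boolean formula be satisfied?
No

No, the formula is not satisfiable.

No assignment of truth values to the variables can make all 30 clauses true simultaneously.

The formula is UNSAT (unsatisfiable).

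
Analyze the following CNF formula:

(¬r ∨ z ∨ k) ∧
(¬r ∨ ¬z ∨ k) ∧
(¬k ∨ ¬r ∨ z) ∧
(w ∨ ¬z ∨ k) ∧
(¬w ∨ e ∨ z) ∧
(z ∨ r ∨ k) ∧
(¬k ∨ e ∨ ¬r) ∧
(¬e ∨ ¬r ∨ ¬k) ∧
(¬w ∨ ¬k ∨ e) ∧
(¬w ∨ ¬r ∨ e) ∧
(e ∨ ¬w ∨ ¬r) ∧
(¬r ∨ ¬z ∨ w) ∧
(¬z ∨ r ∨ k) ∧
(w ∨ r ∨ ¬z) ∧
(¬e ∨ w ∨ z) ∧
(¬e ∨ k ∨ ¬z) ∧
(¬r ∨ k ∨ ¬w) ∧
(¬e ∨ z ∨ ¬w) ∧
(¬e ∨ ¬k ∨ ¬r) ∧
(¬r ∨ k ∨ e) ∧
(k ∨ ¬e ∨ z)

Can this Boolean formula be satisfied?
Yes

Yes, the formula is satisfiable.

One satisfying assignment is: e=False, z=False, w=False, r=False, k=True

Verification: With this assignment, all 21 clauses evaluate to true.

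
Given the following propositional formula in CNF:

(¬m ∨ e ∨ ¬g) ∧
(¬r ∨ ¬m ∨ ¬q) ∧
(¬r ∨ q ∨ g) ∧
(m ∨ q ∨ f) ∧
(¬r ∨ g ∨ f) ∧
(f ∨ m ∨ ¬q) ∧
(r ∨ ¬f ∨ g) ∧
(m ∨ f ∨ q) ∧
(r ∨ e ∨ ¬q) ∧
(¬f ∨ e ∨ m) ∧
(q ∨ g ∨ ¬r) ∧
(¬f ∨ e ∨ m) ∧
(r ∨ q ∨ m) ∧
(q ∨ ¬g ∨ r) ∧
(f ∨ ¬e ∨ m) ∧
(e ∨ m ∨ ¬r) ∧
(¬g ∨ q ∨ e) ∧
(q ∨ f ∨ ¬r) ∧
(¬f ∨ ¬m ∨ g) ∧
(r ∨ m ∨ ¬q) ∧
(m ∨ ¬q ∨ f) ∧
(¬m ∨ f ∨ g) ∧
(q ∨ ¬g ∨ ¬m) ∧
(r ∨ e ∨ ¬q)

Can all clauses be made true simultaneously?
Yes

Yes, the formula is satisfiable.

One satisfying assignment is: g=True, m=True, e=True, r=False, f=False, q=True

Verification: With this assignment, all 24 clauses evaluate to true.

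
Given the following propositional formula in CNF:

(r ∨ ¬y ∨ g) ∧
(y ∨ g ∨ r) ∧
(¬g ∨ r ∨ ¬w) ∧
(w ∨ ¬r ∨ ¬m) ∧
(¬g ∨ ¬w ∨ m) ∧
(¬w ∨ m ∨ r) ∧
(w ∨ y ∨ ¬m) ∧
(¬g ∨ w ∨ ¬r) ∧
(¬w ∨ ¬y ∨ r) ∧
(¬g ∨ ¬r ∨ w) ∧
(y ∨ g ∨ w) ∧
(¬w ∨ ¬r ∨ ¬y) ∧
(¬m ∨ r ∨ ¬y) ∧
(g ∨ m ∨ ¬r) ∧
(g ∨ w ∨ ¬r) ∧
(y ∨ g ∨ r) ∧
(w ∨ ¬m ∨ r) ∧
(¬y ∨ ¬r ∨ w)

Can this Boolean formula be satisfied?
Yes

Yes, the formula is satisfiable.

One satisfying assignment is: g=True, y=False, m=False, r=False, w=False

Verification: With this assignment, all 18 clauses evaluate to true.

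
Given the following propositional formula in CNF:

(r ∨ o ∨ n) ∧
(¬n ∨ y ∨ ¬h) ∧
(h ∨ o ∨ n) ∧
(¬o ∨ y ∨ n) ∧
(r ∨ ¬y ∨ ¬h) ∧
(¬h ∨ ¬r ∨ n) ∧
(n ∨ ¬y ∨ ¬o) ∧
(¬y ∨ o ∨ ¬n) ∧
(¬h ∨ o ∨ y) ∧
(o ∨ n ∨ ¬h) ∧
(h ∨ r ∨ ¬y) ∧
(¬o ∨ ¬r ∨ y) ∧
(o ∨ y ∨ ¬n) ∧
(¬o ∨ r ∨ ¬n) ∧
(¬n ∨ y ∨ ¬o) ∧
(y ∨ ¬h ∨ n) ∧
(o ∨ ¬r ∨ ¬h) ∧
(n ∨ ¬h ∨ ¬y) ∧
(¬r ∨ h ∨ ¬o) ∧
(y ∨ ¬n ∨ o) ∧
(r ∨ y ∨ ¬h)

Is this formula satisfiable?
Yes

Yes, the formula is satisfiable.

One satisfying assignment is: o=True, y=True, r=True, n=True, h=True

Verification: With this assignment, all 21 clauses evaluate to true.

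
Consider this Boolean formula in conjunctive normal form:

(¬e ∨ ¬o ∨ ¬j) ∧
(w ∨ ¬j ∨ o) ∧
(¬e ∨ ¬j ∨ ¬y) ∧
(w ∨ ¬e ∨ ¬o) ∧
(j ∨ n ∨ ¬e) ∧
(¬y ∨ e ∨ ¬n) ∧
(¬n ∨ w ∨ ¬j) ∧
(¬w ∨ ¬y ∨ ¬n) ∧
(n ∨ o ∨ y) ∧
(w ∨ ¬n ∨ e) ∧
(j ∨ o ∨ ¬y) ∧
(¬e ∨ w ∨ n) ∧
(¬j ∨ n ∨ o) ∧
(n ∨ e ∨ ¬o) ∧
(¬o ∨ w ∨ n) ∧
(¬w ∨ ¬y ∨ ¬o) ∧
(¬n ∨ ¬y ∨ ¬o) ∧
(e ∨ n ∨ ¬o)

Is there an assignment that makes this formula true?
Yes

Yes, the formula is satisfiable.

One satisfying assignment is: o=False, w=True, j=True, n=True, e=False, y=False

Verification: With this assignment, all 18 clauses evaluate to true.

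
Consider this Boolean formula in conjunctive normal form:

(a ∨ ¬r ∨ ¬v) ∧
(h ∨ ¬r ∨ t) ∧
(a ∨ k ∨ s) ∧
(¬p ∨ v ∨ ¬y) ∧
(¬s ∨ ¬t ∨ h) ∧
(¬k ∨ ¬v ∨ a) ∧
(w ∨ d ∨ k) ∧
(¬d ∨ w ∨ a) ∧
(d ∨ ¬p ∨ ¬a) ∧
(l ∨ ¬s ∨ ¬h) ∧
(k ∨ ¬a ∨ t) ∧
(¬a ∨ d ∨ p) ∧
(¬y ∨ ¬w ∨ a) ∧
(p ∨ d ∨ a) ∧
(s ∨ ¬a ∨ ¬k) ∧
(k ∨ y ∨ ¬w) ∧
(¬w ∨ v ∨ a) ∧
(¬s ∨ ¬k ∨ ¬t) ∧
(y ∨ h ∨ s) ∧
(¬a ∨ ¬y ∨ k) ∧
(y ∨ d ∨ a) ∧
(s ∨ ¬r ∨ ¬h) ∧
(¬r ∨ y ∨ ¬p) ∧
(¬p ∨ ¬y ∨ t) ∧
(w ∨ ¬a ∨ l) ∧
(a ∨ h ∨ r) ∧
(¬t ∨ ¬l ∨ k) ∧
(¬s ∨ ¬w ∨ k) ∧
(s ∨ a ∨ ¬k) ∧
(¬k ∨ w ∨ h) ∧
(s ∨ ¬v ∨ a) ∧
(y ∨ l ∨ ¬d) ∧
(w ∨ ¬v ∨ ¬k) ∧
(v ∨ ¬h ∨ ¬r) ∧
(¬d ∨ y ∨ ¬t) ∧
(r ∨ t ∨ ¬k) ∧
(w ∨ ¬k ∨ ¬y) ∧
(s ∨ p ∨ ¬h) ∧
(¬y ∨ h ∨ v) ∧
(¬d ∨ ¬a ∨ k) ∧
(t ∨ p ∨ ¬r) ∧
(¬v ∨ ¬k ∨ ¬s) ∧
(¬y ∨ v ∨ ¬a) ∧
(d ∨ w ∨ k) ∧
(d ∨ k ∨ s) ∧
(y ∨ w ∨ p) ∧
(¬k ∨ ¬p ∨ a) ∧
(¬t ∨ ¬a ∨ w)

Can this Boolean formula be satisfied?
No

No, the formula is not satisfiable.

No assignment of truth values to the variables can make all 48 clauses true simultaneously.

The formula is UNSAT (unsatisfiable).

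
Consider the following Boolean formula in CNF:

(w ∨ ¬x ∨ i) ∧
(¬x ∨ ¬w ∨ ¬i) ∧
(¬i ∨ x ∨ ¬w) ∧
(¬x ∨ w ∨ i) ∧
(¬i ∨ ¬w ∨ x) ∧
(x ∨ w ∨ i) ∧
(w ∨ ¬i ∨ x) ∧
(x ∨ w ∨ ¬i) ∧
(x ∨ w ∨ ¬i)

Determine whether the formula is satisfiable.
Yes

Yes, the formula is satisfiable.

One satisfying assignment is: w=True, i=False, x=False

Verification: With this assignment, all 9 clauses evaluate to true.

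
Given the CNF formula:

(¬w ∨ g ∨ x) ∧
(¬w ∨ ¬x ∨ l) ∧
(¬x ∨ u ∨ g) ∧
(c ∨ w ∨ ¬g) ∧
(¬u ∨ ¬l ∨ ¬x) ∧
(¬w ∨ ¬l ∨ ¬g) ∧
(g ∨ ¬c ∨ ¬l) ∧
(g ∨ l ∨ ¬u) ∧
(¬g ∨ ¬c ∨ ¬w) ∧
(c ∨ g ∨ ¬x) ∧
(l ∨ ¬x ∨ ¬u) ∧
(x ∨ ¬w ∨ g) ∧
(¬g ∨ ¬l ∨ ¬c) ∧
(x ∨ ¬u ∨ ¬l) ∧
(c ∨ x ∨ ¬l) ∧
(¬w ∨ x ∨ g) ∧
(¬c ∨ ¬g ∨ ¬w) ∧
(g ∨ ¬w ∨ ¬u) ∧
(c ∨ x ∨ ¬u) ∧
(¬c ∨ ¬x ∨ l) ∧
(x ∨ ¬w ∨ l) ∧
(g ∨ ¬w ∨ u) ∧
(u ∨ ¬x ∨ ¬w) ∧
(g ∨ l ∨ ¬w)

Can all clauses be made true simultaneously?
Yes

Yes, the formula is satisfiable.

One satisfying assignment is: c=False, x=False, u=False, l=False, g=False, w=False

Verification: With this assignment, all 24 clauses evaluate to true.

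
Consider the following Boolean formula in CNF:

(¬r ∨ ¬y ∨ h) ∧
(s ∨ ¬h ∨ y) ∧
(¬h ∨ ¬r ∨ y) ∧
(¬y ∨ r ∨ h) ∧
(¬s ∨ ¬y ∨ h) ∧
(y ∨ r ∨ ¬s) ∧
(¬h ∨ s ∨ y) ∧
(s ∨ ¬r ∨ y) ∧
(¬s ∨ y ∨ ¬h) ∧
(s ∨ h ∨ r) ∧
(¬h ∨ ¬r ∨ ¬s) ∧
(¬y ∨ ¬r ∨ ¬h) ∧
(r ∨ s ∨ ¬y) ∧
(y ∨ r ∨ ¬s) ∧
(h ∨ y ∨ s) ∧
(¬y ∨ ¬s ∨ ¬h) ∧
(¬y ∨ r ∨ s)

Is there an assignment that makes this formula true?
Yes

Yes, the formula is satisfiable.

One satisfying assignment is: s=True, y=False, h=False, r=True

Verification: With this assignment, all 17 clauses evaluate to true.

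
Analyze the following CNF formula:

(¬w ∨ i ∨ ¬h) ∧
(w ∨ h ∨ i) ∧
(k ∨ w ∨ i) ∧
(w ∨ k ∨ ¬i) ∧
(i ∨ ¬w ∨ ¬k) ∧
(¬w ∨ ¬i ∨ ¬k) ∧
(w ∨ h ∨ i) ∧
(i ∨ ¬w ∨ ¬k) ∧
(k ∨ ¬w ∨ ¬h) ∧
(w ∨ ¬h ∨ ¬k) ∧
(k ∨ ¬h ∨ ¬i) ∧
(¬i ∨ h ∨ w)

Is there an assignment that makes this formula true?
Yes

Yes, the formula is satisfiable.

One satisfying assignment is: k=False, h=False, w=True, i=False

Verification: With this assignment, all 12 clauses evaluate to true.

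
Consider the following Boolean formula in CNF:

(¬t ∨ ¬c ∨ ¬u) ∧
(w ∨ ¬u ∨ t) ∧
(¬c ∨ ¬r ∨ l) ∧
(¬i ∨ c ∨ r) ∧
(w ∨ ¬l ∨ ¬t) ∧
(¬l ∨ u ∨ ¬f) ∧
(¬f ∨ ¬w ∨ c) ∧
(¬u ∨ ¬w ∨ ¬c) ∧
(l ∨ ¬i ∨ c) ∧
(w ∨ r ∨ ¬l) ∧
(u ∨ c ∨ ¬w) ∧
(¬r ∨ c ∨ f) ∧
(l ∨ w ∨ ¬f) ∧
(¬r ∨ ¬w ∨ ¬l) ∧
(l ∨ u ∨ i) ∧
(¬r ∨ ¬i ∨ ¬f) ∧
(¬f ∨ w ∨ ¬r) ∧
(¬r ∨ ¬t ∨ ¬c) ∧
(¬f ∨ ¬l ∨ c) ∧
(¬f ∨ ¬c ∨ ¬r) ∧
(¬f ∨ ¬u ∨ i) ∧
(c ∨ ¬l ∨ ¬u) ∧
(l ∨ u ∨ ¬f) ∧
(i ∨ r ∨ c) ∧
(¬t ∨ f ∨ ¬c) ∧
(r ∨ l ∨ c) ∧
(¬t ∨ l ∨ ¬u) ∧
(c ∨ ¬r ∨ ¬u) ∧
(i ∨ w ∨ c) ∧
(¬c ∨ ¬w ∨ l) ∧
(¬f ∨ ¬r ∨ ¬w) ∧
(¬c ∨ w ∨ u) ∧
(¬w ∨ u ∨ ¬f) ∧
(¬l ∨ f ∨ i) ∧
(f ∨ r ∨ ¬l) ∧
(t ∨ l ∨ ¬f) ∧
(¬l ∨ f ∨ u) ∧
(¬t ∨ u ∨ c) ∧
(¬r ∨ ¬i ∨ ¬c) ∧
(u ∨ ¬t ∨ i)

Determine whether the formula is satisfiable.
No

No, the formula is not satisfiable.

No assignment of truth values to the variables can make all 40 clauses true simultaneously.

The formula is UNSAT (unsatisfiable).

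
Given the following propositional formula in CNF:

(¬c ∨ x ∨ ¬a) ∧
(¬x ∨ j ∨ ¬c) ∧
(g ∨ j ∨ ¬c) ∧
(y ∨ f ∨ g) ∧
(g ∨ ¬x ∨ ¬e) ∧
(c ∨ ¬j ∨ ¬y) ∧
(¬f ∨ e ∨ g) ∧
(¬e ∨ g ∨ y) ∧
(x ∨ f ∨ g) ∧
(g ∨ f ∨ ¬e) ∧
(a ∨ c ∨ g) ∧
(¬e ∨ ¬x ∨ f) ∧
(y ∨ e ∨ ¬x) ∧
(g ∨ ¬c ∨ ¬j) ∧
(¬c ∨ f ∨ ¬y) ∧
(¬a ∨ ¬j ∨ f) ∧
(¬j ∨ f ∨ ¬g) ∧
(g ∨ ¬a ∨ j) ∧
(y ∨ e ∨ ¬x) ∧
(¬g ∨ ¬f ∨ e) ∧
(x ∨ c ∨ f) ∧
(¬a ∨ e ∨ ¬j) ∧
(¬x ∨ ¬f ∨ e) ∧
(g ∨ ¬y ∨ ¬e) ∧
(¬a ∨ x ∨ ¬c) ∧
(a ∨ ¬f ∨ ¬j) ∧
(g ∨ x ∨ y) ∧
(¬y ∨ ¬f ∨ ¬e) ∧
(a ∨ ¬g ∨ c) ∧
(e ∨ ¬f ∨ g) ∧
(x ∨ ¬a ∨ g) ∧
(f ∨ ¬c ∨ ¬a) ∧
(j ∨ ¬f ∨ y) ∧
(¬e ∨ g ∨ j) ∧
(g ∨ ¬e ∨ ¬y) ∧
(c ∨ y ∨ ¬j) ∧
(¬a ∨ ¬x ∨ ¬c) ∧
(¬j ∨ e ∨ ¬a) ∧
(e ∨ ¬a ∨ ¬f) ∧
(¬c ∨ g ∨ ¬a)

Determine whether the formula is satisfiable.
Yes

Yes, the formula is satisfiable.

One satisfying assignment is: x=False, f=False, g=True, j=False, y=False, c=True, a=False, e=False

Verification: With this assignment, all 40 clauses evaluate to true.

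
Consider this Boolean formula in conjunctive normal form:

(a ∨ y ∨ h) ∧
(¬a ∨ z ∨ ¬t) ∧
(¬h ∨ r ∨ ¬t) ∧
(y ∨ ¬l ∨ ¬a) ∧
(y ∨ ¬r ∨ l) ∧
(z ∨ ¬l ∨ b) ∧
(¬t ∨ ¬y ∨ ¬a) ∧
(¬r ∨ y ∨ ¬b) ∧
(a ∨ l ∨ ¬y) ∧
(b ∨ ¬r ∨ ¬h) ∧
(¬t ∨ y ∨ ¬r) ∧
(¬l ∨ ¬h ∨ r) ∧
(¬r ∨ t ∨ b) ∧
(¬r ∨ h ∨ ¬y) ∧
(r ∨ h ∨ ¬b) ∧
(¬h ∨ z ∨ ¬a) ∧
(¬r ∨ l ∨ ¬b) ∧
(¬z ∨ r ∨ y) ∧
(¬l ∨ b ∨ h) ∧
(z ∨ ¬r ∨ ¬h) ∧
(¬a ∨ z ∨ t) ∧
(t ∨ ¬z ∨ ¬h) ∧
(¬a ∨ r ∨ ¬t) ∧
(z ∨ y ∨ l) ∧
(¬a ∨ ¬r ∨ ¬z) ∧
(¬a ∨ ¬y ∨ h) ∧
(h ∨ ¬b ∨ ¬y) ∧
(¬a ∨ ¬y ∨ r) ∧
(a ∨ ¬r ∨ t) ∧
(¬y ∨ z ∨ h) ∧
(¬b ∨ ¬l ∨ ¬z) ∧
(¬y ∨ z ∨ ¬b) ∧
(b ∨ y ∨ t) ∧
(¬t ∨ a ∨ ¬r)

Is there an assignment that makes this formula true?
No

No, the formula is not satisfiable.

No assignment of truth values to the variables can make all 34 clauses true simultaneously.

The formula is UNSAT (unsatisfiable).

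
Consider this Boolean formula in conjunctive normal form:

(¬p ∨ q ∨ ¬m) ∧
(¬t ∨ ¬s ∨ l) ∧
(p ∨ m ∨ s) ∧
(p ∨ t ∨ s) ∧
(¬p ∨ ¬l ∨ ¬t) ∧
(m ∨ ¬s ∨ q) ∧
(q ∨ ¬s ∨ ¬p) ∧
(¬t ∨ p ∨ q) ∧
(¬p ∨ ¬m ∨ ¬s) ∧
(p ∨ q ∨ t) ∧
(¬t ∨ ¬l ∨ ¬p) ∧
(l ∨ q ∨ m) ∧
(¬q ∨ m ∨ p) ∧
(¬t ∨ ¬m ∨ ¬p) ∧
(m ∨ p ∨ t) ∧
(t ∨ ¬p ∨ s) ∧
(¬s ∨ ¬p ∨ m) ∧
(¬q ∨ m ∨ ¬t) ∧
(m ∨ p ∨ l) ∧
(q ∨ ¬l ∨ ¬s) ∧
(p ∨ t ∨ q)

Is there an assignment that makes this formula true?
Yes

Yes, the formula is satisfiable.

One satisfying assignment is: q=True, p=False, t=False, s=True, m=True, l=False

Verification: With this assignment, all 21 clauses evaluate to true.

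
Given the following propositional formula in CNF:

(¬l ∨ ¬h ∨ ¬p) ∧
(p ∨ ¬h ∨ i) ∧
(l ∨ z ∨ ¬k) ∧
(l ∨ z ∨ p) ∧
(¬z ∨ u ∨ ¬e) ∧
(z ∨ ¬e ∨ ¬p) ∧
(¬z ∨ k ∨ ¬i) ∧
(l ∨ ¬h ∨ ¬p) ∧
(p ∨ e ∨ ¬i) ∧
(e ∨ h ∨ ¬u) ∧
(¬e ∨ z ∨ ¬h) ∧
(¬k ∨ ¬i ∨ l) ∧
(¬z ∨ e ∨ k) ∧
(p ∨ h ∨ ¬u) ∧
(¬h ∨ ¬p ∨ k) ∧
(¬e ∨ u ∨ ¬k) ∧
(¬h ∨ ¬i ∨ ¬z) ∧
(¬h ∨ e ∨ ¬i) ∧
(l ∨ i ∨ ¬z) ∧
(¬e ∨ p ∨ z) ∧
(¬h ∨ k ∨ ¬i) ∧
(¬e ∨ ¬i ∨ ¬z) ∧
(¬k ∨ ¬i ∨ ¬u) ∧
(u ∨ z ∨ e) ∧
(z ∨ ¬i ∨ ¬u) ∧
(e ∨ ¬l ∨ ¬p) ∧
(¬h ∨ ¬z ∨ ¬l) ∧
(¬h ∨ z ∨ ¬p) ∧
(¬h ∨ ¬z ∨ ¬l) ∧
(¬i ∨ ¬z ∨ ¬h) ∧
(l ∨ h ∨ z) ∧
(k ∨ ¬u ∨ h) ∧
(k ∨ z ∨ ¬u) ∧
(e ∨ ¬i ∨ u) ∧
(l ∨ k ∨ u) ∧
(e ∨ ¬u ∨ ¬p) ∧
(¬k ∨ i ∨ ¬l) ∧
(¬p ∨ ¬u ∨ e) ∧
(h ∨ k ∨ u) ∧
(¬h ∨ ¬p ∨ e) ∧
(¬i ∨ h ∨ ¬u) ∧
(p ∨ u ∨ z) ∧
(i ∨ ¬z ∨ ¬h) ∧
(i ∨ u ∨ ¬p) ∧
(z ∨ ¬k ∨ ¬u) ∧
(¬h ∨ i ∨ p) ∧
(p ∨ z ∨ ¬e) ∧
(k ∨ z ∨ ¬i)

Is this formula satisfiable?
No

No, the formula is not satisfiable.

No assignment of truth values to the variables can make all 48 clauses true simultaneously.

The formula is UNSAT (unsatisfiable).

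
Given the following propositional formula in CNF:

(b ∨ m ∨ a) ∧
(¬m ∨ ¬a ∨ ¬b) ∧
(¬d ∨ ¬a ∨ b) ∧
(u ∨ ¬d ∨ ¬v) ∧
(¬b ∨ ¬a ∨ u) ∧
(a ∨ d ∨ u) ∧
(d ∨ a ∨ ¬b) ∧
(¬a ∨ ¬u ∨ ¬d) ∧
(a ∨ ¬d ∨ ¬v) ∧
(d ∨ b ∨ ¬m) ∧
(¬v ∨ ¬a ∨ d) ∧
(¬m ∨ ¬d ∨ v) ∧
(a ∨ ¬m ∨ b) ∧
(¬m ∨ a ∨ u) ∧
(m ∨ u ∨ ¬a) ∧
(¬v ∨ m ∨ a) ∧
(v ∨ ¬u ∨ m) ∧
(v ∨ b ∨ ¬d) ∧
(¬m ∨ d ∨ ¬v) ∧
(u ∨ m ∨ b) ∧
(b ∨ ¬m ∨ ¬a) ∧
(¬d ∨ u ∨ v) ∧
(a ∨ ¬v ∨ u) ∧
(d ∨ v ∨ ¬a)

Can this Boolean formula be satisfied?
No

No, the formula is not satisfiable.

No assignment of truth values to the variables can make all 24 clauses true simultaneously.

The formula is UNSAT (unsatisfiable).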